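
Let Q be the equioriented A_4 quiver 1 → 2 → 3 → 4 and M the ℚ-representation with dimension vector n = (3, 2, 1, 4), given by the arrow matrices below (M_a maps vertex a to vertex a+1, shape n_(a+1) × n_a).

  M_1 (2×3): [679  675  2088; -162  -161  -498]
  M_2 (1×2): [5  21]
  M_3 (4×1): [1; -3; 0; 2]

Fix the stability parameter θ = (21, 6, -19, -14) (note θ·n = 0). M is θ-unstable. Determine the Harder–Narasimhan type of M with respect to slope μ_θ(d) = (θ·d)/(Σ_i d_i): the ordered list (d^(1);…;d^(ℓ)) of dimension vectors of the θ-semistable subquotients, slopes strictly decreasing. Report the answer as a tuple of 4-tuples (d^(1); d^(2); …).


Via rank(M_{q-1}∘⋯∘M_p): M ≅ I[1,1], I[1,2], I[1,4], I[4,4]^3.
μ_θ-semistable layers: μ^(1)=21; μ^(2)=27/2; μ^(3)=-3/2; μ^(4)=-14

((1, 0, 0, 0); (1, 1, 0, 0); (1, 1, 1, 1); (0, 0, 0, 3))


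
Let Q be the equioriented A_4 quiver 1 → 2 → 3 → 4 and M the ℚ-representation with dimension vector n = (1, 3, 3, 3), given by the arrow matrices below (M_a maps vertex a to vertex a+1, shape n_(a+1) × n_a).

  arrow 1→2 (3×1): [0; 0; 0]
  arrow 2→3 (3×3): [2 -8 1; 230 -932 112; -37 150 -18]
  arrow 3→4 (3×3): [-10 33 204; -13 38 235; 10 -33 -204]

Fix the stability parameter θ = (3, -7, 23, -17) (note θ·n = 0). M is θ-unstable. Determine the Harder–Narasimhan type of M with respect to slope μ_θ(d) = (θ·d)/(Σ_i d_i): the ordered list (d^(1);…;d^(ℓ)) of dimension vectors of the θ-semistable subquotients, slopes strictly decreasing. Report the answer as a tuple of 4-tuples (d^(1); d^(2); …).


Barcode: M ≅ I[1,1], I[2,2], I[2,4]^2, I[3,3], I[4,4]. HN layers by μ_θ (4 steps, strictly decreasing):
  μ^(1)=23; μ^(2)=3; μ^(3)=-7; μ^(4)=-17

((0, 0, 1, 0); (1, 0, 2, 2); (0, 3, 0, 0); (0, 0, 0, 1))


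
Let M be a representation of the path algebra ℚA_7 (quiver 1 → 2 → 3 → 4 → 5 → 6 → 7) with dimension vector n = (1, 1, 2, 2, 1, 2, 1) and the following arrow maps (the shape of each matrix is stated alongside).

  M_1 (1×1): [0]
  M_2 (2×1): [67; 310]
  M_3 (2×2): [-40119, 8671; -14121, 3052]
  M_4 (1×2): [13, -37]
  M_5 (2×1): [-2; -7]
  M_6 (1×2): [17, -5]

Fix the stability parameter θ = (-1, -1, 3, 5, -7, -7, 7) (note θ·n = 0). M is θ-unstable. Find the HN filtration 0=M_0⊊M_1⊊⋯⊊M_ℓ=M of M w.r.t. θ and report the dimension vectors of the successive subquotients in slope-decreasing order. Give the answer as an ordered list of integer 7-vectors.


Via rank(M_{q-1}∘⋯∘M_p): M ≅ I[1,1], I[2,4], I[3,7], I[6,6].
μ_θ-semistable layers: μ^(1)=7; μ^(2)=5; μ^(3)=3; μ^(4)=-1; μ^(5)=-3/2; μ^(6)=-7

((0, 0, 0, 0, 0, 0, 1); (0, 0, 0, 1, 0, 0, 0); (0, 0, 1, 0, 0, 0, 0); (1, 1, 0, 0, 0, 0, 0); (0, 0, 1, 1, 1, 1, 0); (0, 0, 0, 0, 0, 1, 0))


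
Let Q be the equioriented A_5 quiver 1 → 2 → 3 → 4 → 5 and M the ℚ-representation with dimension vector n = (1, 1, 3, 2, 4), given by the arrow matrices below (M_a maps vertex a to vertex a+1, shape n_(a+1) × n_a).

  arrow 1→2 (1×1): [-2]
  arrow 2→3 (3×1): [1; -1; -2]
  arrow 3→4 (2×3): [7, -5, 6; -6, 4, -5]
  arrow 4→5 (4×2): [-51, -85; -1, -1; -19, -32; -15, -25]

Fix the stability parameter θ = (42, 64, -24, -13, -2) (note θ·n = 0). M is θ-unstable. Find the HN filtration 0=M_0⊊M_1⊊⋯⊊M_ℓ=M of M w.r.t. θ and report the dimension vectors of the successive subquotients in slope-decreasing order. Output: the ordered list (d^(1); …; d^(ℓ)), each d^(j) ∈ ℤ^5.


Interval decomposition of M: I[1,3], I[3,5]^2, I[5,5]^2.
HN type (ℓ=4): μ^(1)=82/3; μ^(2)=-2; μ^(3)=-13; μ^(4)=-24

((1, 1, 1, 0, 0); (0, 0, 0, 0, 4); (0, 0, 0, 2, 0); (0, 0, 2, 0, 0))


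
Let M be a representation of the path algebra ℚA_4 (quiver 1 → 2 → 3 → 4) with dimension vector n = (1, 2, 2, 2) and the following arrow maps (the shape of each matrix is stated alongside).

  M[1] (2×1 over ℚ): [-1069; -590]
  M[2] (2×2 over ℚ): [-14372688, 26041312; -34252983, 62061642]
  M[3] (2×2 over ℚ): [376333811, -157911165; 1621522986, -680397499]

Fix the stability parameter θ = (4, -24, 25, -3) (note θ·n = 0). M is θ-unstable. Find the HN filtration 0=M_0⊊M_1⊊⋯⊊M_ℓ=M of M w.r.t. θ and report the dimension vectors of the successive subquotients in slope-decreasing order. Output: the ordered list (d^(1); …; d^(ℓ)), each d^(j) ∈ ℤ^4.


Barcode: M ≅ I[1,4], I[2,2], I[3,4]. HN layers by μ_θ (3 steps, strictly decreasing):
  μ^(1)=11; μ^(2)=-10; μ^(3)=-24

((0, 0, 2, 2); (1, 1, 0, 0); (0, 1, 0, 0))


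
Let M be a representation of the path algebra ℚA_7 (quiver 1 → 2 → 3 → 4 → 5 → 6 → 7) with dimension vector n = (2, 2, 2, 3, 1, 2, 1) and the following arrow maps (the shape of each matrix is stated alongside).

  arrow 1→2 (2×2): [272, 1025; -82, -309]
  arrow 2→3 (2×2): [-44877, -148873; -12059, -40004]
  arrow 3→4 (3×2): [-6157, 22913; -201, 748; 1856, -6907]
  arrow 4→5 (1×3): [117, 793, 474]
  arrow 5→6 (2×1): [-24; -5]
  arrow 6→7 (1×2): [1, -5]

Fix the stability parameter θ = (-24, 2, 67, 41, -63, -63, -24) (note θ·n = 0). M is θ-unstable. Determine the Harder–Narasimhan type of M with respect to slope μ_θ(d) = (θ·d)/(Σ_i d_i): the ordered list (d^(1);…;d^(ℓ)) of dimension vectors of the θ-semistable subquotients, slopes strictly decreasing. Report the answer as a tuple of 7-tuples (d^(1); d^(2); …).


Interval decomposition of M: I[1,4], I[1,7], I[4,4], I[6,6].
HN type (ℓ=6): μ^(1)=54; μ^(2)=41; μ^(3)=2; μ^(4)=-20/3; μ^(5)=-24; μ^(6)=-63

((0, 0, 1, 1, 0, 0, 0); (0, 0, 0, 1, 0, 0, 0); (0, 1, 0, 0, 0, 0, 0); (0, 1, 1, 1, 1, 1, 1); (2, 0, 0, 0, 0, 0, 0); (0, 0, 0, 0, 0, 1, 0))


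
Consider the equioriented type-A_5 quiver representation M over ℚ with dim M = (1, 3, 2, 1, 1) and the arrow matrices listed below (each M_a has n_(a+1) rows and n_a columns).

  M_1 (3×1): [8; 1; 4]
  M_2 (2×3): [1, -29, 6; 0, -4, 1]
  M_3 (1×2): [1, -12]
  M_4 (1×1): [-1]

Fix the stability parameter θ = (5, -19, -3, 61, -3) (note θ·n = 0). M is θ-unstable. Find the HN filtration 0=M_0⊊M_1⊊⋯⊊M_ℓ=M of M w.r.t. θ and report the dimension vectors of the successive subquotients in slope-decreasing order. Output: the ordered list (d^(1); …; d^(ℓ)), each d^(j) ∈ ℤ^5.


Barcode: M ≅ I[1,5], I[2,2], I[2,3]. HN layers by μ_θ (4 steps, strictly decreasing):
  μ^(1)=29; μ^(2)=-3; μ^(3)=-7; μ^(4)=-19

((0, 0, 0, 1, 1); (0, 0, 2, 0, 0); (1, 1, 0, 0, 0); (0, 2, 0, 0, 0))


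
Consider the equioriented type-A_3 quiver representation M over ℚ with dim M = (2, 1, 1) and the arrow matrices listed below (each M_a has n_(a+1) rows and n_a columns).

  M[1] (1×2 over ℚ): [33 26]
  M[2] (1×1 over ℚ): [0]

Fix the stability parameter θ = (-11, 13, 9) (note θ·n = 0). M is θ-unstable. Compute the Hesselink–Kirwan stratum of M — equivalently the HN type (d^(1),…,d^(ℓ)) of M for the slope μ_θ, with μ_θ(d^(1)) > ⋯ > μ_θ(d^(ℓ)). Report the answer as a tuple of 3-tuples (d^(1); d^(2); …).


Barcode: M ≅ I[1,1], I[1,2], I[3,3]. HN layers by μ_θ (3 steps, strictly decreasing):
  μ^(1)=13; μ^(2)=9; μ^(3)=-11

((0, 1, 0); (0, 0, 1); (2, 0, 0))


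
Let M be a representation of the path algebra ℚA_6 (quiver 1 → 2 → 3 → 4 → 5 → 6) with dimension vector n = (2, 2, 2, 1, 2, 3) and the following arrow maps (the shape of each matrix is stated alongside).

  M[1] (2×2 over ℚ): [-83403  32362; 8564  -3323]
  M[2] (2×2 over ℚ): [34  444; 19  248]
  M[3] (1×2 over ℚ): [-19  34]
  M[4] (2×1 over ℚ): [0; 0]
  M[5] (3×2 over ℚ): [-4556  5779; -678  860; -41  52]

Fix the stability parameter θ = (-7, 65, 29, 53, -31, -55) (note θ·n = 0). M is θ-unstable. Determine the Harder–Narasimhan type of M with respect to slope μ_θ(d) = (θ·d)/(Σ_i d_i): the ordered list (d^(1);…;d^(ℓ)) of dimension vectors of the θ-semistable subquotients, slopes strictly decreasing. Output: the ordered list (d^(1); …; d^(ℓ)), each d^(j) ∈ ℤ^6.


Via rank(M_{q-1}∘⋯∘M_p): M ≅ I[1,3], I[1,4], I[5,6]^2, I[6,6].
μ_θ-semistable layers: μ^(1)=53; μ^(2)=47; μ^(3)=-7; μ^(4)=-43; μ^(5)=-55

((0, 0, 0, 1, 0, 0); (0, 2, 2, 0, 0, 0); (2, 0, 0, 0, 0, 0); (0, 0, 0, 0, 2, 2); (0, 0, 0, 0, 0, 1))


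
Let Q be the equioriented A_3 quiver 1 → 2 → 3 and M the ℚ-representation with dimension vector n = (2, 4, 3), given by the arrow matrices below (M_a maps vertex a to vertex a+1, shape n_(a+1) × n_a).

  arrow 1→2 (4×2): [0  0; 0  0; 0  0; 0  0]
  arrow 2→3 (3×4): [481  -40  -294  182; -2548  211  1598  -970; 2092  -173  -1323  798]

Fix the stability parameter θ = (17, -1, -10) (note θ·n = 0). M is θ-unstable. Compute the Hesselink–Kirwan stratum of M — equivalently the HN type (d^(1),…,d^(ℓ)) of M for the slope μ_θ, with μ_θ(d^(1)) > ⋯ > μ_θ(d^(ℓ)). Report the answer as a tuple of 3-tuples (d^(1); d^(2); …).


Interval decomposition of M: I[1,1]^2, I[2,2], I[2,3]^3.
HN type (ℓ=3): μ^(1)=17; μ^(2)=-1; μ^(3)=-11/2

((2, 0, 0); (0, 1, 0); (0, 3, 3))


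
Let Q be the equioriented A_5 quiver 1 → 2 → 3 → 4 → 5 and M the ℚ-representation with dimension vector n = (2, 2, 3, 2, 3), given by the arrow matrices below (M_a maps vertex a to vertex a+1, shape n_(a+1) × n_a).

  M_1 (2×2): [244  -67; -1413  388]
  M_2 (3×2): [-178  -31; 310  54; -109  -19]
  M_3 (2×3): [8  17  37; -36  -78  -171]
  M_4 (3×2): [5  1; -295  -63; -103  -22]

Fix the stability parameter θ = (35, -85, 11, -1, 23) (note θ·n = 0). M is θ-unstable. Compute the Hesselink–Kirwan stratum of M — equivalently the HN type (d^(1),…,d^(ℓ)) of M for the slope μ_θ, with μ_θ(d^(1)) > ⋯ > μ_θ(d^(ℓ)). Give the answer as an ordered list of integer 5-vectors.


Barcode: M ≅ I[1,3], I[1,5], I[3,5], I[5,5]. HN layers by μ_θ (4 steps, strictly decreasing):
  μ^(1)=23; μ^(2)=11; μ^(3)=5; μ^(4)=-25

((0, 0, 0, 0, 3); (0, 0, 1, 0, 0); (0, 0, 2, 2, 0); (2, 2, 0, 0, 0))


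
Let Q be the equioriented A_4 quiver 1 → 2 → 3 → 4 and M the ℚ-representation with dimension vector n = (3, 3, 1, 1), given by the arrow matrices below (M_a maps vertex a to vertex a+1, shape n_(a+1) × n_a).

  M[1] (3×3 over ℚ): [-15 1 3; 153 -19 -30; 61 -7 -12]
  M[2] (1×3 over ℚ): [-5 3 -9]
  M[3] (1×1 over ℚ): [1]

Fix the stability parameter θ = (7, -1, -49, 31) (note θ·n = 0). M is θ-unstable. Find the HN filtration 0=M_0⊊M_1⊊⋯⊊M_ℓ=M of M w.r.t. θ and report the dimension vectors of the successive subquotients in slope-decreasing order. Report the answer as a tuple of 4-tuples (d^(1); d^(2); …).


Interval decomposition of M: I[1,1], I[1,2], I[1,4], I[2,2].
HN type (ℓ=5): μ^(1)=31; μ^(2)=7; μ^(3)=3; μ^(4)=-1; μ^(5)=-43/3

((0, 0, 0, 1); (1, 0, 0, 0); (1, 1, 0, 0); (0, 1, 0, 0); (1, 1, 1, 0))


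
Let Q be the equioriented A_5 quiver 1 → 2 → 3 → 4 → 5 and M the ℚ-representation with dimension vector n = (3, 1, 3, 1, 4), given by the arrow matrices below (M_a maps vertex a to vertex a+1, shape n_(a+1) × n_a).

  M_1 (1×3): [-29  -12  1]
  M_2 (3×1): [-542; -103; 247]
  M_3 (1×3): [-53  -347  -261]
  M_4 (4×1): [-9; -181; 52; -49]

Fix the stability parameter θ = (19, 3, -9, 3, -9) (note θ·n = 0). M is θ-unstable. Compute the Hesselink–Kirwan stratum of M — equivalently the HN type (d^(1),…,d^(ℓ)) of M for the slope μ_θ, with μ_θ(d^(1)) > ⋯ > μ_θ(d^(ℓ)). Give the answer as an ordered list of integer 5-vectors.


Interval decomposition of M: I[1,1]^2, I[1,3], I[3,3], I[3,5], I[5,5]^3.
HN type (ℓ=4): μ^(1)=19; μ^(2)=13/3; μ^(3)=-3; μ^(4)=-9

((2, 0, 0, 0, 0); (1, 1, 1, 0, 0); (0, 0, 0, 1, 1); (0, 0, 2, 0, 3))


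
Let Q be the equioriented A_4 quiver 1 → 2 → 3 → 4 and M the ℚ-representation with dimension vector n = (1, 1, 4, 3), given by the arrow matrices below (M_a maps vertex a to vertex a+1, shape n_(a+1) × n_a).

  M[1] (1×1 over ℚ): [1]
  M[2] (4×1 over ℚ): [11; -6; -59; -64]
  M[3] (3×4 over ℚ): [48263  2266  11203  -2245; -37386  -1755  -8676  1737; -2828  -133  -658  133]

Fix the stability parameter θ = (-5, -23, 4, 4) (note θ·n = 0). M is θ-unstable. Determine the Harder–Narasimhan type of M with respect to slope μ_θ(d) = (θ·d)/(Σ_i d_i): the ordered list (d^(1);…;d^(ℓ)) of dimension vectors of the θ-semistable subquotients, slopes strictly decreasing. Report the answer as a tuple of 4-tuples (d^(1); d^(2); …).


Via rank(M_{q-1}∘⋯∘M_p): M ≅ I[1,3], I[3,3], I[3,4]^2, I[4,4].
μ_θ-semistable layers: μ^(1)=4; μ^(2)=-14

((0, 0, 4, 3); (1, 1, 0, 0))


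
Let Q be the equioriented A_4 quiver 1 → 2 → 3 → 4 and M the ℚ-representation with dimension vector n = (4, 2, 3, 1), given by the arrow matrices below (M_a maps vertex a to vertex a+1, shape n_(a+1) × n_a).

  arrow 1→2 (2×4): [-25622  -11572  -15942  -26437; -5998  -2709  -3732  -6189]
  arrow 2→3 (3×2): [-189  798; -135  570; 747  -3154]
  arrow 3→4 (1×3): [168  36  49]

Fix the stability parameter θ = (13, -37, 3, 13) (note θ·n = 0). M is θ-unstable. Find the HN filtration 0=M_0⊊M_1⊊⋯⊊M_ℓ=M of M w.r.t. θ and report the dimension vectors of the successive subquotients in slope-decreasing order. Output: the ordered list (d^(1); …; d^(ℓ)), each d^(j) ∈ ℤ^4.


Barcode: M ≅ I[1,1]^2, I[1,2], I[1,4], I[3,3]^2. HN layers by μ_θ (3 steps, strictly decreasing):
  μ^(1)=13; μ^(2)=3; μ^(3)=-12

((2, 0, 0, 1); (0, 0, 3, 0); (2, 2, 0, 0))


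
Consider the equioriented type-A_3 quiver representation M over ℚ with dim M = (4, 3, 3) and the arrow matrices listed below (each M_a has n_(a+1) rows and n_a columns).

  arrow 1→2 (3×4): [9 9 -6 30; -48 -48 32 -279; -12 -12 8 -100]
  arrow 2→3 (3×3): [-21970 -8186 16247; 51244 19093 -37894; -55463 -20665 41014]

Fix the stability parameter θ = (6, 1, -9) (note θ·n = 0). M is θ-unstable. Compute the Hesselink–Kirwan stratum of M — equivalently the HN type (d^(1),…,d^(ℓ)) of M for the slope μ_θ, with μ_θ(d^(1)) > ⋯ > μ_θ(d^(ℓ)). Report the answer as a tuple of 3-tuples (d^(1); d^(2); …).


Via rank(M_{q-1}∘⋯∘M_p): M ≅ I[1,1]^2, I[1,3]^2, I[2,3].
μ_θ-semistable layers: μ^(1)=6; μ^(2)=-2/3; μ^(3)=-4

((2, 0, 0); (2, 2, 2); (0, 1, 1))


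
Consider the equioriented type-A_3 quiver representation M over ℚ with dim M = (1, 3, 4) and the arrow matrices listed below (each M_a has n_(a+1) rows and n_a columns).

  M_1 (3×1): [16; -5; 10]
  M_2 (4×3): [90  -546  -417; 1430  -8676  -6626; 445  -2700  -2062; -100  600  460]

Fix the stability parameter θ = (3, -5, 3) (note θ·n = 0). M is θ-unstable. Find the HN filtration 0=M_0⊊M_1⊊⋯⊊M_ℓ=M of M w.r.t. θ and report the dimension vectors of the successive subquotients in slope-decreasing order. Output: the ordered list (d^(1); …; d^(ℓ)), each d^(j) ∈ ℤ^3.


Barcode: M ≅ I[1,2], I[2,3]^2, I[3,3]^2. HN layers by μ_θ (3 steps, strictly decreasing):
  μ^(1)=3; μ^(2)=-1; μ^(3)=-5

((0, 0, 4); (1, 1, 0); (0, 2, 0))


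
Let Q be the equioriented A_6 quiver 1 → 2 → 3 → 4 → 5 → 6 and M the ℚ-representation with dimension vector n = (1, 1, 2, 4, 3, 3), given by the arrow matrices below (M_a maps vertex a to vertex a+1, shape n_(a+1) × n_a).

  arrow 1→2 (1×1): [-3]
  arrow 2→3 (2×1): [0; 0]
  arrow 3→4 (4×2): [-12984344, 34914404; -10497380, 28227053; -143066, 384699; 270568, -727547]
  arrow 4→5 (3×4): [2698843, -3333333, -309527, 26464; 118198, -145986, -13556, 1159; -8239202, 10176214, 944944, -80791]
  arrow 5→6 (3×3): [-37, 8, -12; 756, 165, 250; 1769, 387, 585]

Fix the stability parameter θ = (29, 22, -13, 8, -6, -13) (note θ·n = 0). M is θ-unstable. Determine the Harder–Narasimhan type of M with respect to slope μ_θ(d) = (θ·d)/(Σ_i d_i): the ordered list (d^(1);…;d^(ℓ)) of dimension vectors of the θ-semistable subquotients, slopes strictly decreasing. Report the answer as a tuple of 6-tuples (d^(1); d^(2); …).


Barcode: M ≅ I[1,2], I[3,6]^2, I[4,4]^2, I[5,6]. HN layers by μ_θ (5 steps, strictly decreasing):
  μ^(1)=51/2; μ^(2)=8; μ^(3)=-11/3; μ^(4)=-19/2; μ^(5)=-13

((1, 1, 0, 0, 0, 0); (0, 0, 0, 2, 0, 0); (0, 0, 0, 2, 2, 2); (0, 0, 0, 0, 1, 1); (0, 0, 2, 0, 0, 0))


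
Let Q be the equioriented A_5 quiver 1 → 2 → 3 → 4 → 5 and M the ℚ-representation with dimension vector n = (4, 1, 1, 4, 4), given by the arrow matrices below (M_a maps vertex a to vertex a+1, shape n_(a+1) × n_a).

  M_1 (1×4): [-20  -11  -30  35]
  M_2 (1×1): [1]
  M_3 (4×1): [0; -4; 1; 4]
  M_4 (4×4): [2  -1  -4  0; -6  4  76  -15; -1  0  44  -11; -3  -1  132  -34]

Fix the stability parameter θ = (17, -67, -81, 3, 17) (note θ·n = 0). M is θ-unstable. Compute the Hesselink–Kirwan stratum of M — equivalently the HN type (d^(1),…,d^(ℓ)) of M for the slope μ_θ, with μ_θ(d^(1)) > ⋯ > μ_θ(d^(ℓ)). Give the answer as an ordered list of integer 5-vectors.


Via rank(M_{q-1}∘⋯∘M_p): M ≅ I[1,1]^3, I[1,4], I[4,5]^3, I[5,5].
μ_θ-semistable layers: μ^(1)=17; μ^(2)=3; μ^(3)=-131/3

((3, 0, 0, 0, 4); (0, 0, 0, 4, 0); (1, 1, 1, 0, 0))


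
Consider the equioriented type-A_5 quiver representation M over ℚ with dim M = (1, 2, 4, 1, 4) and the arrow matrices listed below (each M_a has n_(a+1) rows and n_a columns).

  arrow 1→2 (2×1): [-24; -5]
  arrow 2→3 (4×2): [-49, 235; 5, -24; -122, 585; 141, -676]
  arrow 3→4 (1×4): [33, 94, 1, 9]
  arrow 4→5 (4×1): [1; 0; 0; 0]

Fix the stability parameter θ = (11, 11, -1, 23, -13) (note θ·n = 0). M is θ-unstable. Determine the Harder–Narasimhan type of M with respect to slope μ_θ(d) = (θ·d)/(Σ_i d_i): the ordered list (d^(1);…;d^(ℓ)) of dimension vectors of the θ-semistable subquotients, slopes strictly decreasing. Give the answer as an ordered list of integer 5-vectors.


Interval decomposition of M: I[1,3], I[2,3], I[3,3], I[3,5], I[5,5]^3.
HN type (ℓ=4): μ^(1)=7; μ^(2)=5; μ^(3)=-1; μ^(4)=-13

((1, 1, 1, 0, 0); (0, 1, 1, 1, 1); (0, 0, 2, 0, 0); (0, 0, 0, 0, 3))


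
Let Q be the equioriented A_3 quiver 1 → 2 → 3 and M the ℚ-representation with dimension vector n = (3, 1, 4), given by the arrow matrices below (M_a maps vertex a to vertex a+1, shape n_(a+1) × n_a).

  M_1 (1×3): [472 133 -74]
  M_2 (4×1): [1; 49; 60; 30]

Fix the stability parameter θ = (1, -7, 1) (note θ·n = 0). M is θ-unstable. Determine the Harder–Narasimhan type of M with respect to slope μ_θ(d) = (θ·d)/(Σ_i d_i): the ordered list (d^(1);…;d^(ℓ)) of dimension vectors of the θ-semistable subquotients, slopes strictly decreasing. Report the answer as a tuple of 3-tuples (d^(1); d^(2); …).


Interval decomposition of M: I[1,1]^2, I[1,3], I[3,3]^3.
HN type (ℓ=2): μ^(1)=1; μ^(2)=-3

((2, 0, 4); (1, 1, 0))


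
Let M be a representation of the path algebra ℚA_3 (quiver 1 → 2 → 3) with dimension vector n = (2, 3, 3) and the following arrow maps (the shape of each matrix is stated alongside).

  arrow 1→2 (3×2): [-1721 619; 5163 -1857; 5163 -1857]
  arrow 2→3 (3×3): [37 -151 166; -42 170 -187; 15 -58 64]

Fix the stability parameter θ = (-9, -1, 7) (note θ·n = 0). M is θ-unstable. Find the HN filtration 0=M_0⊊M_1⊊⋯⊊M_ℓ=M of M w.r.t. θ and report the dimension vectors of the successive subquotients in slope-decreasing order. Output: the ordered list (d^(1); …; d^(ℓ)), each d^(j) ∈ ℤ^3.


Interval decomposition of M: I[1,1], I[1,3], I[2,3]^2.
HN type (ℓ=3): μ^(1)=7; μ^(2)=-1; μ^(3)=-9

((0, 0, 3); (0, 3, 0); (2, 0, 0))


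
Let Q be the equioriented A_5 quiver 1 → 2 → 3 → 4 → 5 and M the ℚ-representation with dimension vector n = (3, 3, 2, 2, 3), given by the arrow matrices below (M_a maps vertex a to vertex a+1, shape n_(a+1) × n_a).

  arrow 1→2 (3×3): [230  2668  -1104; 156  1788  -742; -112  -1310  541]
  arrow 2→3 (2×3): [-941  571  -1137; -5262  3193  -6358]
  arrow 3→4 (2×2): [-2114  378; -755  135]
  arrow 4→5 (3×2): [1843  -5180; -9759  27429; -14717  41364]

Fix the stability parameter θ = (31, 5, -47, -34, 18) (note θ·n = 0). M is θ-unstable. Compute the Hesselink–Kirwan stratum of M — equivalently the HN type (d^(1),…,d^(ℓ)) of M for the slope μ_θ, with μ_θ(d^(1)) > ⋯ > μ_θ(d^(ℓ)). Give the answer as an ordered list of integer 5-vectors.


Barcode: M ≅ I[1,1], I[1,2], I[1,5], I[2,3], I[4,5], I[5,5]. HN layers by μ_θ (5 steps, strictly decreasing):
  μ^(1)=31; μ^(2)=18; μ^(3)=-45/4; μ^(4)=-21; μ^(5)=-34

((1, 0, 0, 0, 0); (1, 1, 0, 0, 3); (1, 1, 1, 1, 0); (0, 1, 1, 0, 0); (0, 0, 0, 1, 0))


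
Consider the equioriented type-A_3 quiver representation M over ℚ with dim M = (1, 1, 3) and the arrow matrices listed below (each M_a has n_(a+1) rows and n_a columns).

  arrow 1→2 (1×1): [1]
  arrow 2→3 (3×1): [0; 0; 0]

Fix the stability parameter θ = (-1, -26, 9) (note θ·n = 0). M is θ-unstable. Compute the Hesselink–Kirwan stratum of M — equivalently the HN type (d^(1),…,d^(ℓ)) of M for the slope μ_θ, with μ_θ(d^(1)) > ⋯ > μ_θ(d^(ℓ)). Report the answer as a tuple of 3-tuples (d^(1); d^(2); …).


Barcode: M ≅ I[1,2], I[3,3]^3. HN layers by μ_θ (2 steps, strictly decreasing):
  μ^(1)=9; μ^(2)=-27/2

((0, 0, 3); (1, 1, 0))


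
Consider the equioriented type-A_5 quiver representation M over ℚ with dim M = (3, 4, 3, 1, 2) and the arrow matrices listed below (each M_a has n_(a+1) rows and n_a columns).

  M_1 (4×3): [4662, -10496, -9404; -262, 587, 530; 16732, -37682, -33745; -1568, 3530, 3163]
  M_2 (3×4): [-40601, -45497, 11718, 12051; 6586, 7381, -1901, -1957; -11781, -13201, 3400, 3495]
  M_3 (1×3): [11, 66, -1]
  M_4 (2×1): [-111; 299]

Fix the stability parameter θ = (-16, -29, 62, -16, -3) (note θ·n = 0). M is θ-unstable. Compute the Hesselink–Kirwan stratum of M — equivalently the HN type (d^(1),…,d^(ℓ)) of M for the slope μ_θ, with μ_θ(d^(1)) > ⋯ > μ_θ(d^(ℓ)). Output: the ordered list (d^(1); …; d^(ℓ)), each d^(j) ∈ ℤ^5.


Via rank(M_{q-1}∘⋯∘M_p): M ≅ I[1,3]^2, I[1,5], I[2,2], I[5,5].
μ_θ-semistable layers: μ^(1)=62; μ^(2)=43/3; μ^(3)=-3; μ^(4)=-45/2; μ^(5)=-29

((0, 0, 2, 0, 0); (0, 0, 1, 1, 1); (0, 0, 0, 0, 1); (3, 3, 0, 0, 0); (0, 1, 0, 0, 0))


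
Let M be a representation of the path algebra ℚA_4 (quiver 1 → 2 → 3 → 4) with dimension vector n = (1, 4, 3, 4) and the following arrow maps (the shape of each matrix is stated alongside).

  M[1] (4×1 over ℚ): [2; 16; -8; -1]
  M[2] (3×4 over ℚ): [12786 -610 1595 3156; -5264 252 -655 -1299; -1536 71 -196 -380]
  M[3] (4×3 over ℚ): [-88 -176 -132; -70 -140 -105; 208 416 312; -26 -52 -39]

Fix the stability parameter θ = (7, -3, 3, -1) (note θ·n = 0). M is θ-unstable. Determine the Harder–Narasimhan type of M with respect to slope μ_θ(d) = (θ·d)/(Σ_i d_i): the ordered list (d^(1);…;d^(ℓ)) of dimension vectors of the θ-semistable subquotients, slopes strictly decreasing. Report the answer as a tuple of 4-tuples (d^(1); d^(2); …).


Barcode: M ≅ I[1,3], I[2,2], I[2,3], I[2,4], I[4,4]^3. HN layers by μ_θ (5 steps, strictly decreasing):
  μ^(1)=3; μ^(2)=2; μ^(3)=1; μ^(4)=-1; μ^(5)=-3

((0, 0, 2, 0); (1, 1, 0, 0); (0, 0, 1, 1); (0, 0, 0, 3); (0, 3, 0, 0))


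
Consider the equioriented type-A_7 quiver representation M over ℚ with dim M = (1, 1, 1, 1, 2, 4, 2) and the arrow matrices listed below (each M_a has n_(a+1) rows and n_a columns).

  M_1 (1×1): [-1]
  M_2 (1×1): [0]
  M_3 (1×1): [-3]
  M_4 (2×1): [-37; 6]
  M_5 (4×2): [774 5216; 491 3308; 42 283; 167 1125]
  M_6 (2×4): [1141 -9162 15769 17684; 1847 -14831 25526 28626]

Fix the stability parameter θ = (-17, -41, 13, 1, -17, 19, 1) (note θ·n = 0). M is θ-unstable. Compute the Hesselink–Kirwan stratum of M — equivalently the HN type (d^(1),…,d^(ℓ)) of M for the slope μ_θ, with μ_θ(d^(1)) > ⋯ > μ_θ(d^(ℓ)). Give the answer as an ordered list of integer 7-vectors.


Barcode: M ≅ I[1,2], I[3,7], I[5,7], I[6,6]^2. HN layers by μ_θ (5 steps, strictly decreasing):
  μ^(1)=19; μ^(2)=10; μ^(3)=-1; μ^(4)=-17; μ^(5)=-29

((0, 0, 0, 0, 0, 2, 0); (0, 0, 0, 0, 0, 2, 2); (0, 0, 1, 1, 1, 0, 0); (0, 0, 0, 0, 1, 0, 0); (1, 1, 0, 0, 0, 0, 0))


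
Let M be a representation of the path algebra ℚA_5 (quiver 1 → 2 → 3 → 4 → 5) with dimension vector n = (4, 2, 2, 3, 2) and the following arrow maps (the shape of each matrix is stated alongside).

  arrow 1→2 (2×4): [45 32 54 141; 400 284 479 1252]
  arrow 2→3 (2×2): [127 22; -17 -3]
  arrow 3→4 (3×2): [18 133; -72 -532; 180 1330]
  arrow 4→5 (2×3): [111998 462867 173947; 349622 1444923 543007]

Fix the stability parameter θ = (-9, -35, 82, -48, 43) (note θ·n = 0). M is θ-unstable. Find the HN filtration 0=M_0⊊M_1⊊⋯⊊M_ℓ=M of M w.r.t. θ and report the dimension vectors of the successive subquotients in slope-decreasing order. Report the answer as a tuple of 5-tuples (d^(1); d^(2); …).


Via rank(M_{q-1}∘⋯∘M_p): M ≅ I[1,1]^2, I[1,3], I[1,4], I[4,5]^2.
μ_θ-semistable layers: μ^(1)=82; μ^(2)=43; μ^(3)=17; μ^(4)=-9; μ^(5)=-22; μ^(6)=-48

((0, 0, 1, 0, 0); (0, 0, 0, 0, 2); (0, 0, 1, 1, 0); (2, 0, 0, 0, 0); (2, 2, 0, 0, 0); (0, 0, 0, 2, 0))


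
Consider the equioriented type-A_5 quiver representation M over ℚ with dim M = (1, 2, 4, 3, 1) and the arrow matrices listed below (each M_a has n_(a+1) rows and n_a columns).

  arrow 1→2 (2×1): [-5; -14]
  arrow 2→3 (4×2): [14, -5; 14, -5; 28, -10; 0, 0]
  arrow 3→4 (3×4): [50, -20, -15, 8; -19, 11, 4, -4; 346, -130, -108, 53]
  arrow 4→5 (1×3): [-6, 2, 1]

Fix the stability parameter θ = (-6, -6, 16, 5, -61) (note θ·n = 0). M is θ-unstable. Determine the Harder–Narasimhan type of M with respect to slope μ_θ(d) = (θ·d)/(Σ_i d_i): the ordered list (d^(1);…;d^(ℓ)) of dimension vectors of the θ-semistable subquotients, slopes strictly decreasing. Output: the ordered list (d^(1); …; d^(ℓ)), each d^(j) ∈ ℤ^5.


Interval decomposition of M: I[1,2], I[2,3], I[3,4]^2, I[3,5].
HN type (ℓ=4): μ^(1)=16; μ^(2)=21/2; μ^(3)=-6; μ^(4)=-40/3

((0, 0, 1, 0, 0); (0, 0, 2, 2, 0); (1, 2, 0, 0, 0); (0, 0, 1, 1, 1))


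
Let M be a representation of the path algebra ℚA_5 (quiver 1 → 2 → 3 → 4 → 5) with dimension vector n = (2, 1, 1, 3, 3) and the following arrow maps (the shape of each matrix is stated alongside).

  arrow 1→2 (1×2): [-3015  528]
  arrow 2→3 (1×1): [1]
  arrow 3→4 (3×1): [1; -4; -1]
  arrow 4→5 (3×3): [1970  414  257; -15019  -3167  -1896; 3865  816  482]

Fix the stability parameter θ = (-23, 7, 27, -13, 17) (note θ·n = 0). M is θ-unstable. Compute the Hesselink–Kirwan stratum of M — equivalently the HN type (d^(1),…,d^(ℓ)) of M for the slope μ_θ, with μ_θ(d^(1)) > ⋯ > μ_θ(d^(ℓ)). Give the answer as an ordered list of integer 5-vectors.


Interval decomposition of M: I[1,1], I[1,5], I[4,5]^2.
HN type (ℓ=4): μ^(1)=17; μ^(2)=7; μ^(3)=-13; μ^(4)=-23

((0, 0, 0, 0, 3); (0, 1, 1, 1, 0); (0, 0, 0, 2, 0); (2, 0, 0, 0, 0))


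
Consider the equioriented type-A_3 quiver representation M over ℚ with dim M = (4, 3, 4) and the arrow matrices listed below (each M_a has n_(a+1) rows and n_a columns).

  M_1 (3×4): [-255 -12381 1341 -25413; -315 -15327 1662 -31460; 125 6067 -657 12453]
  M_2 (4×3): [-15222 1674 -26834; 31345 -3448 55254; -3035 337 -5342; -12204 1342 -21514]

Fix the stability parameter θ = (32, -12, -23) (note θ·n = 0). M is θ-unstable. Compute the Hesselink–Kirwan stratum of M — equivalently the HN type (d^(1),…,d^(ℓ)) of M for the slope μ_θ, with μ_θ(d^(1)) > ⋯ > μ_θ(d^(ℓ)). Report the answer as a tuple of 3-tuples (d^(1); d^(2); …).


Via rank(M_{q-1}∘⋯∘M_p): M ≅ I[1,1]^2, I[1,3]^2, I[2,3], I[3,3].
μ_θ-semistable layers: μ^(1)=32; μ^(2)=-1; μ^(3)=-35/2; μ^(4)=-23

((2, 0, 0); (2, 2, 2); (0, 1, 1); (0, 0, 1))


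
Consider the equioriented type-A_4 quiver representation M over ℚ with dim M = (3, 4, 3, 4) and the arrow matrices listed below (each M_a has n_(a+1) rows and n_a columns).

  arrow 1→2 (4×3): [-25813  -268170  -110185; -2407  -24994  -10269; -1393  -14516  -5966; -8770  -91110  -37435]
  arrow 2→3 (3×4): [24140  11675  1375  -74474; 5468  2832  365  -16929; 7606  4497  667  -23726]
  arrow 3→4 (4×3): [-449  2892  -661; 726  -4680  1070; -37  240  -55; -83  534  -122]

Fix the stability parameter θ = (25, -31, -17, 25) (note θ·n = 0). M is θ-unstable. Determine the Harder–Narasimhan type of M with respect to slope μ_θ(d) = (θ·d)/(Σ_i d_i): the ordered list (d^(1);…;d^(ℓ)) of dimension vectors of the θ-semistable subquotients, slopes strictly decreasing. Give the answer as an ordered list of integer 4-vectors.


Via rank(M_{q-1}∘⋯∘M_p): M ≅ I[1,1], I[1,3], I[1,4], I[2,2], I[2,4], I[4,4]^2.
μ_θ-semistable layers: μ^(1)=25; μ^(2)=-23/3; μ^(3)=-17; μ^(4)=-31

((1, 0, 0, 4); (2, 2, 2, 0); (0, 0, 1, 0); (0, 2, 0, 0))


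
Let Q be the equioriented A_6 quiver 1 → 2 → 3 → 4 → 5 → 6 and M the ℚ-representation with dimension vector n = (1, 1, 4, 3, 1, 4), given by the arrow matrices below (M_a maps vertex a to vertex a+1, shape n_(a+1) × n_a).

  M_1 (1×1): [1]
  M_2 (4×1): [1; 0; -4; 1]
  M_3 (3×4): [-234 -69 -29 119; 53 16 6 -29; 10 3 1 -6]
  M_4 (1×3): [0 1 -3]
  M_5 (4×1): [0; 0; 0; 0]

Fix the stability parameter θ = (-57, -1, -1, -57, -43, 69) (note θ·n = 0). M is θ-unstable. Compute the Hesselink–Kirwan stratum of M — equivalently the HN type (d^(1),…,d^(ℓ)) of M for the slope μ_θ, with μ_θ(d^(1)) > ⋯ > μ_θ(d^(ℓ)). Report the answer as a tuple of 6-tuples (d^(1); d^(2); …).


Via rank(M_{q-1}∘⋯∘M_p): M ≅ I[1,4], I[3,3], I[3,4], I[3,5], I[6,6]^4.
μ_θ-semistable layers: μ^(1)=69; μ^(2)=-1; μ^(3)=-59/3; μ^(4)=-29; μ^(5)=-101/3; μ^(6)=-57

((0, 0, 0, 0, 0, 4); (0, 0, 1, 0, 0, 0); (0, 1, 1, 1, 0, 0); (0, 0, 1, 1, 0, 0); (0, 0, 1, 1, 1, 0); (1, 0, 0, 0, 0, 0))


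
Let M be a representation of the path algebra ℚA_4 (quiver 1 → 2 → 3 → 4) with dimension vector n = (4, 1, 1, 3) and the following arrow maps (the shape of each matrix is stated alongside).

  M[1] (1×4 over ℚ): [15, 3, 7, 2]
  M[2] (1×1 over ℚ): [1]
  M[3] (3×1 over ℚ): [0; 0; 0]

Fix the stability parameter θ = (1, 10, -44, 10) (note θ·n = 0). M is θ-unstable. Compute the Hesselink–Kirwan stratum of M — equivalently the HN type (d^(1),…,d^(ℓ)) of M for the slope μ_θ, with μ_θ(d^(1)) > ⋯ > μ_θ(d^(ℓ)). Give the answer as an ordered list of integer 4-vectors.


Interval decomposition of M: I[1,1]^3, I[1,3], I[4,4]^3.
HN type (ℓ=3): μ^(1)=10; μ^(2)=1; μ^(3)=-11

((0, 0, 0, 3); (3, 0, 0, 0); (1, 1, 1, 0))


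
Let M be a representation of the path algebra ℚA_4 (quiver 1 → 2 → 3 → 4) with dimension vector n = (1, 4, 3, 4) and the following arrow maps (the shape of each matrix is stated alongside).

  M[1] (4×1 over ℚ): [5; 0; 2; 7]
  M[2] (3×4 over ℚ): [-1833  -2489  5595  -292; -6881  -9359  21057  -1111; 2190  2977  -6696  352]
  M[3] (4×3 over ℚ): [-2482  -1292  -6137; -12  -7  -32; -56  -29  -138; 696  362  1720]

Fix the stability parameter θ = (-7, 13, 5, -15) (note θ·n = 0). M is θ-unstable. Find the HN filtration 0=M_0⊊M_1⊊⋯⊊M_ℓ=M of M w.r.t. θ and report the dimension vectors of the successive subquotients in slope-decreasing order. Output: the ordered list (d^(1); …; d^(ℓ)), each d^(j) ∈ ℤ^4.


Via rank(M_{q-1}∘⋯∘M_p): M ≅ I[1,3], I[2,2], I[2,4]^2, I[4,4]^2.
μ_θ-semistable layers: μ^(1)=13; μ^(2)=9; μ^(3)=1; μ^(4)=-7; μ^(5)=-15

((0, 1, 0, 0); (0, 1, 1, 0); (0, 2, 2, 2); (1, 0, 0, 0); (0, 0, 0, 2))


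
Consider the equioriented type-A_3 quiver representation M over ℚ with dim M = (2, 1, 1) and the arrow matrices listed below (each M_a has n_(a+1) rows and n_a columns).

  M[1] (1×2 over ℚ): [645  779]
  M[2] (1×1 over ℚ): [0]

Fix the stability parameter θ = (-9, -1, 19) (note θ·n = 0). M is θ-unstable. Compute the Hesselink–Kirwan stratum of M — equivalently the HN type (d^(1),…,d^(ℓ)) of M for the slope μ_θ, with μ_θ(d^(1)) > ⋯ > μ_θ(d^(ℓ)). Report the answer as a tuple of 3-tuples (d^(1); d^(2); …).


Interval decomposition of M: I[1,1], I[1,2], I[3,3].
HN type (ℓ=3): μ^(1)=19; μ^(2)=-1; μ^(3)=-9

((0, 0, 1); (0, 1, 0); (2, 0, 0))


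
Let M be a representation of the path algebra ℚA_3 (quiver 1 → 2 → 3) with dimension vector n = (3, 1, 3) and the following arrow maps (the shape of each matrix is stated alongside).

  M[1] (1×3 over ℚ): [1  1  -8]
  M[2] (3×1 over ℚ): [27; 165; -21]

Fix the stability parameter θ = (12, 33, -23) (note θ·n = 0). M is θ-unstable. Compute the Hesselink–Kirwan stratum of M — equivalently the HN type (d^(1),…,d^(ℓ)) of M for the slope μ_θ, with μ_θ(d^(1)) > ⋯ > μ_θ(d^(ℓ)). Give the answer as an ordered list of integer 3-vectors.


Barcode: M ≅ I[1,1]^2, I[1,3], I[3,3]^2. HN layers by μ_θ (3 steps, strictly decreasing):
  μ^(1)=12; μ^(2)=22/3; μ^(3)=-23

((2, 0, 0); (1, 1, 1); (0, 0, 2))


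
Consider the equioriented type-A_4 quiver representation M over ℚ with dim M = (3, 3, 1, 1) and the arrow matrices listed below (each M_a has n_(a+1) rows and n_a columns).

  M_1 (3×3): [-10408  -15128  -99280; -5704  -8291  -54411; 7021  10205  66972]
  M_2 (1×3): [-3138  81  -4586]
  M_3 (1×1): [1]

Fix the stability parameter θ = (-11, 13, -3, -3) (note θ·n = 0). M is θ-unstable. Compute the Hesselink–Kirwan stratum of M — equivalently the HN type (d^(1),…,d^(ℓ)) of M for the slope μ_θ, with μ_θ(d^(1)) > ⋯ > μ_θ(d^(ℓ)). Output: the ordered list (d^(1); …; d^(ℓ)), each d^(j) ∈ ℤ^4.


Interval decomposition of M: I[1,1], I[1,2], I[1,4], I[2,2].
HN type (ℓ=3): μ^(1)=13; μ^(2)=7/3; μ^(3)=-11

((0, 2, 0, 0); (0, 1, 1, 1); (3, 0, 0, 0))


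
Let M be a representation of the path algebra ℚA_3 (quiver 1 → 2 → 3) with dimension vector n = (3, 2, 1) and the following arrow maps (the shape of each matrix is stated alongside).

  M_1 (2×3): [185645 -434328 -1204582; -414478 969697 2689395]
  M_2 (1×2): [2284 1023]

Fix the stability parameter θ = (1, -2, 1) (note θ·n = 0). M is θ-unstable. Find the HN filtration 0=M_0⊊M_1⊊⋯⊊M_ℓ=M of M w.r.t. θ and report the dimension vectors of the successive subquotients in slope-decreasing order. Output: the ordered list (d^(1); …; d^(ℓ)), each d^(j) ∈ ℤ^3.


Barcode: M ≅ I[1,1], I[1,2], I[1,3]. HN layers by μ_θ (2 steps, strictly decreasing):
  μ^(1)=1; μ^(2)=-1/2

((1, 0, 1); (2, 2, 0))


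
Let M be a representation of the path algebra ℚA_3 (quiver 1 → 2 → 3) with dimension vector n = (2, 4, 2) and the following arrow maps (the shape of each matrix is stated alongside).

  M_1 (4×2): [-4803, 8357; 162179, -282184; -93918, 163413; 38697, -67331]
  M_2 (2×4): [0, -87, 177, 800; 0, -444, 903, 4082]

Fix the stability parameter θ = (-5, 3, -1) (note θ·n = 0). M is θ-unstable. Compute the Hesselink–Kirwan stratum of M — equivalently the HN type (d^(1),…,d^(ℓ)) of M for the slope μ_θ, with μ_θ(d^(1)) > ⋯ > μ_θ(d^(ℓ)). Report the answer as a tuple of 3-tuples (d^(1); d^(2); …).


Barcode: M ≅ I[1,3]^2, I[2,2]^2. HN layers by μ_θ (3 steps, strictly decreasing):
  μ^(1)=3; μ^(2)=1; μ^(3)=-5

((0, 2, 0); (0, 2, 2); (2, 0, 0))


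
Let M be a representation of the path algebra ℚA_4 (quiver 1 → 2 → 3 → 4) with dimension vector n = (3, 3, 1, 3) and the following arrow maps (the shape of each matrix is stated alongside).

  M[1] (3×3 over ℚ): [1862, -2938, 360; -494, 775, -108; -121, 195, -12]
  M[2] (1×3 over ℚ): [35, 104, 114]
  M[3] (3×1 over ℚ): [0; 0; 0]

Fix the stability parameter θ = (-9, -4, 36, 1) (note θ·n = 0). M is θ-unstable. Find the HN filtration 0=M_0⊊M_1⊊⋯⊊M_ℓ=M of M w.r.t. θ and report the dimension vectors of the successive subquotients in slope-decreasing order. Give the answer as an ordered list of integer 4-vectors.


Via rank(M_{q-1}∘⋯∘M_p): M ≅ I[1,1], I[1,2]^2, I[2,3], I[4,4]^3.
μ_θ-semistable layers: μ^(1)=36; μ^(2)=1; μ^(3)=-4; μ^(4)=-9

((0, 0, 1, 0); (0, 0, 0, 3); (0, 3, 0, 0); (3, 0, 0, 0))


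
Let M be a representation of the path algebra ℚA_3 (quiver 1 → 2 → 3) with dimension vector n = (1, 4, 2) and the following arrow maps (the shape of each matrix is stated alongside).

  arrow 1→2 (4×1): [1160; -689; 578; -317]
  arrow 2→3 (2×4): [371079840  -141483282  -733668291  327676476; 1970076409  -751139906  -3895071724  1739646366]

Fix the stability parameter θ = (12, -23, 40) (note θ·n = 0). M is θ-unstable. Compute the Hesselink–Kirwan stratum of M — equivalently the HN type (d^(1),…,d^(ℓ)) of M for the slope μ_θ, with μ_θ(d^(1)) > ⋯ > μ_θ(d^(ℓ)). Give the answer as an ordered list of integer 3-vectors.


Via rank(M_{q-1}∘⋯∘M_p): M ≅ I[1,3], I[2,2]^2, I[2,3].
μ_θ-semistable layers: μ^(1)=40; μ^(2)=-11/2; μ^(3)=-23

((0, 0, 2); (1, 1, 0); (0, 3, 0))


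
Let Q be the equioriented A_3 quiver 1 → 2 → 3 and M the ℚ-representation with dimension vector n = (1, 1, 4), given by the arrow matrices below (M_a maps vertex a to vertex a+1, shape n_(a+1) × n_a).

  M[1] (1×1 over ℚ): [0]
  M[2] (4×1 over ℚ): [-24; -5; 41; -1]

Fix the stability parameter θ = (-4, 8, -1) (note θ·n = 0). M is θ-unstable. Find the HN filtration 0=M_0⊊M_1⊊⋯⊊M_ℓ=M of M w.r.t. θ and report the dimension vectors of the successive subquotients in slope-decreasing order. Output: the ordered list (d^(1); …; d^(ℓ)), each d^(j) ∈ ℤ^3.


Via rank(M_{q-1}∘⋯∘M_p): M ≅ I[1,1], I[2,3], I[3,3]^3.
μ_θ-semistable layers: μ^(1)=7/2; μ^(2)=-1; μ^(3)=-4

((0, 1, 1); (0, 0, 3); (1, 0, 0))


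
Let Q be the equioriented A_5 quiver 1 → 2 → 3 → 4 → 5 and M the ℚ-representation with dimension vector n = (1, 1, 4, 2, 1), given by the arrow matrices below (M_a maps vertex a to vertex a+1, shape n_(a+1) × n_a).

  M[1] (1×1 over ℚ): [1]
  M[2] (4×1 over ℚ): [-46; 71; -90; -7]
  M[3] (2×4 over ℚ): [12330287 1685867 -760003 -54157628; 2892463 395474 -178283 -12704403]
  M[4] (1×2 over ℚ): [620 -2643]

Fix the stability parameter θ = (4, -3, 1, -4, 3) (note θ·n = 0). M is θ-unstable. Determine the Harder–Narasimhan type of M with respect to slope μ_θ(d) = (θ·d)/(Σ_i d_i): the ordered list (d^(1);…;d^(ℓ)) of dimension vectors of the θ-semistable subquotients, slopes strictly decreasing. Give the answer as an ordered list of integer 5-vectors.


Interval decomposition of M: I[1,5], I[3,3]^2, I[3,4].
HN type (ℓ=4): μ^(1)=3; μ^(2)=1; μ^(3)=-1/2; μ^(4)=-3/2

((0, 0, 0, 0, 1); (0, 0, 2, 0, 0); (1, 1, 1, 1, 0); (0, 0, 1, 1, 0))


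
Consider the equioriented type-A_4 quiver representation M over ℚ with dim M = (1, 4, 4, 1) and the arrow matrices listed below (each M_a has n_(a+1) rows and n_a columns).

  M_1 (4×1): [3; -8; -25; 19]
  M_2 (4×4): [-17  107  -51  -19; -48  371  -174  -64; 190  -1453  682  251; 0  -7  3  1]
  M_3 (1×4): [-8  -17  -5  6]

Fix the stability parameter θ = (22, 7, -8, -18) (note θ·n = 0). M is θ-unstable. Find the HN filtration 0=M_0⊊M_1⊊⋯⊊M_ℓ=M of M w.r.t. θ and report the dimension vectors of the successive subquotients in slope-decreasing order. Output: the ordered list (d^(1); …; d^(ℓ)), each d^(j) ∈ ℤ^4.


Barcode: M ≅ I[1,4], I[2,3]^3. HN layers by μ_θ (2 steps, strictly decreasing):
  μ^(1)=3/4; μ^(2)=-1/2

((1, 1, 1, 1); (0, 3, 3, 0))


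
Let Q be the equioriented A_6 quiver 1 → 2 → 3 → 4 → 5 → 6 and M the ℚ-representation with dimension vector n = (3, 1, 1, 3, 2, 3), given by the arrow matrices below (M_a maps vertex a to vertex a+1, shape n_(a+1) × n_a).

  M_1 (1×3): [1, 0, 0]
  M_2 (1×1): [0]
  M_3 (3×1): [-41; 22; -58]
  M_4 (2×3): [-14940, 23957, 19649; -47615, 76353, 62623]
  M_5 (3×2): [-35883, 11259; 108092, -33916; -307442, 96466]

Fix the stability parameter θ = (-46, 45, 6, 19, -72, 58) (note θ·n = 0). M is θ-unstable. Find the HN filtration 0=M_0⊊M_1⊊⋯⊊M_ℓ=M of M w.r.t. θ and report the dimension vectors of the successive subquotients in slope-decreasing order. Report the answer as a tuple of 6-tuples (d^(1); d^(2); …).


Barcode: M ≅ I[1,1]^2, I[1,2], I[3,6], I[4,4], I[4,5], I[6,6]^2. HN layers by μ_θ (6 steps, strictly decreasing):
  μ^(1)=58; μ^(2)=45; μ^(3)=19; μ^(4)=-47/3; μ^(5)=-53/2; μ^(6)=-46

((0, 0, 0, 0, 0, 3); (0, 1, 0, 0, 0, 0); (0, 0, 0, 1, 0, 0); (0, 0, 1, 1, 1, 0); (0, 0, 0, 1, 1, 0); (3, 0, 0, 0, 0, 0))
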